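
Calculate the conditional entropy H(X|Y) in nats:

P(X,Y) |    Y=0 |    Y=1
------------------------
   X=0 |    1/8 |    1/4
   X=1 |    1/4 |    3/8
0.6593 nats

Using the chain rule: H(X|Y) = H(X,Y) - H(Y)

First, compute H(X,Y) = 1.3209 nats

Marginal P(Y) = (3/8, 5/8)
H(Y) = 0.6616 nats

H(X|Y) = H(X,Y) - H(Y) = 1.3209 - 0.6616 = 0.6593 nats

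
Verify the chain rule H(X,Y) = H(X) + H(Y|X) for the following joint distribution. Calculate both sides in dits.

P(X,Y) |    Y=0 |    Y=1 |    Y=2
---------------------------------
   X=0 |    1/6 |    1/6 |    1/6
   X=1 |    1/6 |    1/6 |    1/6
H(X,Y) = 0.7782, H(X) = 0.3010, H(Y|X) = 0.4771 (all in dits)

Chain rule: H(X,Y) = H(X) + H(Y|X)

Left side — joint entropy directly:
H(X,Y) = -Σ p(x,y) log p(x,y) = 0.7782 dits

Right side — compute H(Y|X) from the conditional distributions:
P(X) = (1/2, 1/2), so H(X) = 0.3010 dits
H(Y|X) = Σ_x P(X=x) · H(Y|X=x):
  P(Y|X=0) = (1/3, 1/3, 1/3), H(Y|X=0) = 0.4771, weight P(X=0) = 1/2
  P(Y|X=1) = (1/3, 1/3, 1/3), H(Y|X=1) = 0.4771, weight P(X=1) = 1/2
H(Y|X) = 0.4771 dits

H(X) + H(Y|X) = 0.3010 + 0.4771 = 0.7782 dits

Both sides equal 0.7782 dits. ✓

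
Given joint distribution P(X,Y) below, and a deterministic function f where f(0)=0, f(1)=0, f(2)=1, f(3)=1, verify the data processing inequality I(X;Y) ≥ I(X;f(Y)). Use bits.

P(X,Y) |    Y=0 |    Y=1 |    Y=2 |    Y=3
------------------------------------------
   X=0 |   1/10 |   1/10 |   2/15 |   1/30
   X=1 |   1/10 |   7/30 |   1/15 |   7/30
I(X;Y) = 0.1257, I(X;f(Y)) = 0.0002, inequality holds: 0.1257 ≥ 0.0002

Data Processing Inequality: For any Markov chain X → Y → Z, we have I(X;Y) ≥ I(X;Z).

Here Z = f(Y) is a deterministic function of Y, forming X → Y → Z.

Original I(X;Y) = 0.1257 bits

After applying f:
P(X,Z) where Z=f(Y):
- P(X,Z=0) = P(X,Y=0) + P(X,Y=1)
- P(X,Z=1) = P(X,Y=2) + P(X,Y=3)

I(X;Z) = I(X;f(Y)) = 0.0002 bits

Verification: 0.1257 ≥ 0.0002 ✓

Information cannot be created by processing; the function f can only lose information about X.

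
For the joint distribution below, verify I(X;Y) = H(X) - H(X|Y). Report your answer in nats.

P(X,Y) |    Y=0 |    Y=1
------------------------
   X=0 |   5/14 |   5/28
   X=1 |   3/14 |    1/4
I(X;Y) = 0.0215 nats

Mutual information has multiple equivalent forms:
- I(X;Y) = H(X) - H(X|Y)
- I(X;Y) = H(Y) - H(Y|X)
- I(X;Y) = H(X) + H(Y) - H(X,Y)

Computing all quantities:
H(X) = 0.6906, H(Y) = 0.6829, H(X,Y) = 1.3520
H(X|Y) = 0.6691, H(Y|X) = 0.6614

Verification:
H(X) - H(X|Y) = 0.6906 - 0.6691 = 0.0215
H(Y) - H(Y|X) = 0.6829 - 0.6614 = 0.0215
H(X) + H(Y) - H(X,Y) = 0.6906 + 0.6829 - 1.3520 = 0.0215

All forms give I(X;Y) = 0.0215 nats. ✓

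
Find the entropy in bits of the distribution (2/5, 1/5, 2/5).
1.5219 bits

Shannon entropy is H(X) = -Σ p(x) log p(x).

For P = (2/5, 1/5, 2/5):
H = -2/5 × log_2(2/5) -1/5 × log_2(1/5) -2/5 × log_2(2/5)
H = 1.5219 bits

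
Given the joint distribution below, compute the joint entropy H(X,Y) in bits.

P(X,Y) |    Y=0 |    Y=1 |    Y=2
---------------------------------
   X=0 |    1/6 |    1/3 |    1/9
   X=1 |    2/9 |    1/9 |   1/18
2.3774 bits

Joint entropy is H(X,Y) = -Σ_{x,y} p(x,y) log p(x,y).

Summing over all non-zero entries:
H(X,Y) = -[1/6·log_2(1/6) + 1/3·log_2(1/3) + 1/9·log_2(1/9) + 2/9·log_2(2/9) + 1/9·log_2(1/9) + 1/18·log_2(1/18)]
H(X,Y) = 2.3774 bits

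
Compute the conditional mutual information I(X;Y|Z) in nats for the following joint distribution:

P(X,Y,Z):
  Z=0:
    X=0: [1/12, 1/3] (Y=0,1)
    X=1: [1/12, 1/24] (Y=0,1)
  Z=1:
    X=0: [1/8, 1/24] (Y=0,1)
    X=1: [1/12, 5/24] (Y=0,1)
0.0939 nats

Conditional mutual information: I(X;Y|Z) = H(X|Z) + H(Y|Z) - H(X,Y|Z)

H(Z) = 0.6897
H(X,Z) = 1.2827 → H(X|Z) = 0.5930
H(Y,Z) = 1.3398 → H(Y|Z) = 0.6501
H(X,Y,Z) = 1.8390 → H(X,Y|Z) = 1.1493

I(X;Y|Z) = 0.5930 + 0.6501 - 1.1493 = 0.0939 nats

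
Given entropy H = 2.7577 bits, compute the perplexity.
6.7632

Perplexity is 2^H (or exp(H) for natural log).

H = 2.7577 bits
Perplexity = 2^2.7577 = 6.7632

Interpretation: The model's uncertainty is equivalent to choosing uniformly among 6.8 options.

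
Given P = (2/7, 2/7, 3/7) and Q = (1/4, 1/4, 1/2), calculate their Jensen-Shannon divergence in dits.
0.0011 dits

Jensen-Shannon divergence is:
JSD(P||Q) = 0.5 × D_KL(P||M) + 0.5 × D_KL(Q||M)
where M = 0.5 × (P + Q) is the mixture distribution.

M = 0.5 × (2/7, 2/7, 3/7) + 0.5 × (1/4, 1/4, 1/2) = (0.267857, 0.267857, 13/28)

D_KL(P||M) = 0.0011 dits
D_KL(Q||M) = 0.0011 dits

JSD(P||Q) = 0.5 × 0.0011 + 0.5 × 0.0011 = 0.0011 dits

Unlike KL divergence, JSD is symmetric and bounded: 0 ≤ JSD ≤ log(2).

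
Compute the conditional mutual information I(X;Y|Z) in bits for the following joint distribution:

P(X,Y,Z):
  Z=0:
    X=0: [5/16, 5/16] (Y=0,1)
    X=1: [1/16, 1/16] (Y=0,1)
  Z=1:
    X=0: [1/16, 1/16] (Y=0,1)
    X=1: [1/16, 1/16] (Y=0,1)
0.0000 bits

Conditional mutual information: I(X;Y|Z) = H(X|Z) + H(Y|Z) - H(X,Y|Z)

H(Z) = 0.8113
H(X,Z) = 1.5488 → H(X|Z) = 0.7375
H(Y,Z) = 1.8113 → H(Y|Z) = 1.0000
H(X,Y,Z) = 2.5488 → H(X,Y|Z) = 1.7375

I(X;Y|Z) = 0.7375 + 1.0000 - 1.7375 = 0.0000 bits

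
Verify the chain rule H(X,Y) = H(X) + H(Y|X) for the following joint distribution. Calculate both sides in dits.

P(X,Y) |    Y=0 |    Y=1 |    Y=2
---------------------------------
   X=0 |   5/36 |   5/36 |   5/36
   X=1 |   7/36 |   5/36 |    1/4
H(X,Y) = 0.7651, H(X) = 0.2950, H(Y|X) = 0.4701 (all in dits)

Chain rule: H(X,Y) = H(X) + H(Y|X)

Left side — joint entropy directly:
H(X,Y) = -Σ p(x,y) log p(x,y) = 0.7651 dits

Right side — compute H(Y|X) from the conditional distributions:
P(X) = (5/12, 7/12), so H(X) = 0.2950 dits
H(Y|X) = Σ_x P(X=x) · H(Y|X=x):
  P(Y|X=0) = (1/3, 1/3, 1/3), H(Y|X=0) = 0.4771, weight P(X=0) = 5/12
  P(Y|X=1) = (1/3, 5/21, 3/7), H(Y|X=1) = 0.4651, weight P(X=1) = 7/12
H(Y|X) = 0.4701 dits

H(X) + H(Y|X) = 0.2950 + 0.4701 = 0.7651 dits

Both sides equal 0.7651 dits. ✓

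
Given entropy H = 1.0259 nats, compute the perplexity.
2.7896

Perplexity is e^H (or exp(H) for natural log).

H = 1.0259 nats
Perplexity = e^1.0259 = 2.7896

Interpretation: The model's uncertainty is equivalent to choosing uniformly among 2.8 options.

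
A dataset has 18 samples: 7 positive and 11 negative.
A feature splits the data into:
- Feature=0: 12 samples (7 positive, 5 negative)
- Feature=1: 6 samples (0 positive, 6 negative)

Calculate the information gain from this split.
0.3108 bits

Information Gain = H(Y) - H(Y|Feature)

Before split:
P(positive) = 7/18 = 0.3889
H(Y) = 0.9641 bits

After split:
Feature=0: H = 0.9799 bits (weight = 12/18)
Feature=1: H = 0.0000 bits (weight = 6/18)
H(Y|Feature) = (12/18)×0.9799 + (6/18)×0.0000 = 0.6532 bits

Information Gain = 0.9641 - 0.6532 = 0.3108 bits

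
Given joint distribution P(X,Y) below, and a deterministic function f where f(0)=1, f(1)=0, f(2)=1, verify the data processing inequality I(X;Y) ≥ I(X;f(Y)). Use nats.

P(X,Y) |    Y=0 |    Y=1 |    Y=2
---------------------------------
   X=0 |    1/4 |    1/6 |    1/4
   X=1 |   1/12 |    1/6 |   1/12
I(X;Y) = 0.0306, I(X;f(Y)) = 0.0306, inequality holds: 0.0306 ≥ 0.0306

Data Processing Inequality: For any Markov chain X → Y → Z, we have I(X;Y) ≥ I(X;Z).

Here Z = f(Y) is a deterministic function of Y, forming X → Y → Z.

Original I(X;Y) = 0.0306 nats

After applying f:
P(X,Z) where Z=f(Y):
- P(X,Z=0) = P(X,Y=1)
- P(X,Z=1) = P(X,Y=0) + P(X,Y=2)

I(X;Z) = I(X;f(Y)) = 0.0306 nats

Verification: 0.0306 ≥ 0.0306 ✓

Information cannot be created by processing; the function f can only lose information about X.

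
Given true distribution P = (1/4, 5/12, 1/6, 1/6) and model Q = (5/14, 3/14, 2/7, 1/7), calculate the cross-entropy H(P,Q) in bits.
2.0665 bits

Cross-entropy: H(P,Q) = -Σ p(x) log q(x)

Alternatively: H(P,Q) = H(P) + D_KL(P||Q)
H(P) = 1.8879 bits
D_KL(P||Q) = 0.1786 bits

H(P,Q) = 1.8879 + 0.1786 = 2.0665 bits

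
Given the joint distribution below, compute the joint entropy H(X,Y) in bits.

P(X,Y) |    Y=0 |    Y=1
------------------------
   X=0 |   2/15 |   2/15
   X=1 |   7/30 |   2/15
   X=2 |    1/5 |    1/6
2.5479 bits

Joint entropy is H(X,Y) = -Σ_{x,y} p(x,y) log p(x,y).

Summing over all non-zero entries:
H(X,Y) = -[2/15·log_2(2/15) + 2/15·log_2(2/15) + 7/30·log_2(7/30) + 2/15·log_2(2/15) + 1/5·log_2(1/5) + 1/6·log_2(1/6)]
H(X,Y) = 2.5479 bits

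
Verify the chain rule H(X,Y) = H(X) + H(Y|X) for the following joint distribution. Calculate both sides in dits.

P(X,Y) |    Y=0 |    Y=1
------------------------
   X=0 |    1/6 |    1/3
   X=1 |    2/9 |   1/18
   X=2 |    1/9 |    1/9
H(X,Y) = 0.7157, H(X) = 0.4502, H(Y|X) = 0.2655 (all in dits)

Chain rule: H(X,Y) = H(X) + H(Y|X)

Left side — joint entropy directly:
H(X,Y) = -Σ p(x,y) log p(x,y) = 0.7157 dits

Right side — compute H(Y|X) from the conditional distributions:
P(X) = (1/2, 5/18, 2/9), so H(X) = 0.4502 dits
H(Y|X) = Σ_x P(X=x) · H(Y|X=x):
  P(Y|X=0) = (1/3, 2/3), H(Y|X=0) = 0.2764, weight P(X=0) = 1/2
  P(Y|X=1) = (4/5, 1/5), H(Y|X=1) = 0.2173, weight P(X=1) = 5/18
  P(Y|X=2) = (1/2, 1/2), H(Y|X=2) = 0.3010, weight P(X=2) = 2/9
H(Y|X) = 0.2655 dits

H(X) + H(Y|X) = 0.4502 + 0.2655 = 0.7157 dits

Both sides equal 0.7157 dits. ✓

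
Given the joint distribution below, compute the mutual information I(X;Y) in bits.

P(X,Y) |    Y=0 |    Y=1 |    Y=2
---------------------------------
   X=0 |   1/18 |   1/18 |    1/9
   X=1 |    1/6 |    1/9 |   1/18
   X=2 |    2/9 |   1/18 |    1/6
0.0860 bits

Mutual information: I(X;Y) = H(X) + H(Y) - H(X,Y)

Marginals:
P(X) = (2/9, 1/3, 4/9), H(X) = 1.5305 bits
P(Y) = (4/9, 2/9, 1/3), H(Y) = 1.5305 bits

Joint entropy: H(X,Y) = 2.9749 bits

I(X;Y) = 1.5305 + 1.5305 - 2.9749 = 0.0860 bits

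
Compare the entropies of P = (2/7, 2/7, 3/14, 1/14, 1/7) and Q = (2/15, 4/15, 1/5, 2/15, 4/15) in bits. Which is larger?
Q

Computing entropies in bits:
H(P) = 2.1820
H(Q) = 2.2566

Distribution Q has higher entropy.

Intuition: The distribution closer to uniform (more spread out) has higher entropy.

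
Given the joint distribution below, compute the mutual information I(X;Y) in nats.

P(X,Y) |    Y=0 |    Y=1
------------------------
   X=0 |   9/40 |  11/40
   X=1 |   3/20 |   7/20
0.0121 nats

Mutual information: I(X;Y) = H(X) + H(Y) - H(X,Y)

Marginals:
P(X) = (1/2, 1/2), H(X) = 0.6931 nats
P(Y) = (3/8, 5/8), H(Y) = 0.6616 nats

Joint entropy: H(X,Y) = 1.3426 nats

I(X;Y) = 0.6931 + 0.6616 - 1.3426 = 0.0121 nats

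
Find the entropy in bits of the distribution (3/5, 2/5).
0.9710 bits

Shannon entropy is H(X) = -Σ p(x) log p(x).

For P = (3/5, 2/5):
H = -3/5 × log_2(3/5) -2/5 × log_2(2/5)
H = 0.9710 bits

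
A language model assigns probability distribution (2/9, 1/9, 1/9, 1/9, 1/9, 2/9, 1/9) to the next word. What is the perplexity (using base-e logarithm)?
6.6138

Perplexity is e^H (or exp(H) for natural log).

First, H = -Σ p log p = 1.8892 nats
Perplexity = e^1.8892 = 6.6138

Interpretation: The model's uncertainty is equivalent to choosing uniformly among 6.6 options.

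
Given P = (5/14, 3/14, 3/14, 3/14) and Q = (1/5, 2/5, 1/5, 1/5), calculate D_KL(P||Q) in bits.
0.1485 bits

KL divergence: D_KL(P||Q) = Σ p(x) log(p(x)/q(x))

Computing term by term:
  x=0: 5/14 × log_2[(5/14)/(1/5)] = 5/14 × 0.8365 = 0.2988
  x=1: 3/14 × log_2[(3/14)/(2/5)] = 3/14 × -0.9005 = -0.1930
  x=2: 3/14 × log_2[(3/14)/(1/5)] = 3/14 × 0.0995 = 0.0213
  x=3: 3/14 × log_2[(3/14)/(1/5)] = 3/14 × 0.0995 = 0.0213

D_KL(P||Q) = 0.1485 bits

Note: KL divergence is always non-negative and equals 0 iff P = Q.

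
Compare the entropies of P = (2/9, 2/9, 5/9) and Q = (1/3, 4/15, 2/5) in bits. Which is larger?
Q

Computing entropies in bits:
H(P) = 1.4355
H(Q) = 1.5656

Distribution Q has higher entropy.

Intuition: The distribution closer to uniform (more spread out) has higher entropy.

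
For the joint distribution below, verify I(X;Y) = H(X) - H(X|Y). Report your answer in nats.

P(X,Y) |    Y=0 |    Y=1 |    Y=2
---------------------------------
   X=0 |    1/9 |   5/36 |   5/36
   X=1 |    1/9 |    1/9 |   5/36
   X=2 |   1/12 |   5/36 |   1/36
I(X;Y) = 0.0378 nats

Mutual information has multiple equivalent forms:
- I(X;Y) = H(X) - H(X|Y)
- I(X;Y) = H(Y) - H(Y|X)
- I(X;Y) = H(X) + H(Y) - H(X,Y)

Computing all quantities:
H(X) = 1.0817, H(Y) = 1.0918, H(X,Y) = 2.1357
H(X|Y) = 1.0439, H(Y|X) = 1.0541

Verification:
H(X) - H(X|Y) = 1.0817 - 1.0439 = 0.0378
H(Y) - H(Y|X) = 1.0918 - 1.0541 = 0.0378
H(X) + H(Y) - H(X,Y) = 1.0817 + 1.0918 - 2.1357 = 0.0378

All forms give I(X;Y) = 0.0378 nats. ✓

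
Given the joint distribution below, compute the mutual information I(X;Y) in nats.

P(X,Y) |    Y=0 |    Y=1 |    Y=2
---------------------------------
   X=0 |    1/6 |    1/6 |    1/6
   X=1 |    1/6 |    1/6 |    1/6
0.0000 nats

Mutual information: I(X;Y) = H(X) + H(Y) - H(X,Y)

Marginals:
P(X) = (1/2, 1/2), H(X) = 0.6931 nats
P(Y) = (1/3, 1/3, 1/3), H(Y) = 1.0986 nats

Joint entropy: H(X,Y) = 1.7918 nats

I(X;Y) = 0.6931 + 1.0986 - 1.7918 = 0.0000 nats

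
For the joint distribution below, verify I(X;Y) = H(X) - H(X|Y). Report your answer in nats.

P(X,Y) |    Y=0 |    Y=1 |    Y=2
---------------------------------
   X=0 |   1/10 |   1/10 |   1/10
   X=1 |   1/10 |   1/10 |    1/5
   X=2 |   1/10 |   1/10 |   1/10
I(X;Y) = 0.0138 nats

Mutual information has multiple equivalent forms:
- I(X;Y) = H(X) - H(X|Y)
- I(X;Y) = H(Y) - H(Y|X)
- I(X;Y) = H(X) + H(Y) - H(X,Y)

Computing all quantities:
H(X) = 1.0889, H(Y) = 1.0889, H(X,Y) = 2.1640
H(X|Y) = 1.0751, H(Y|X) = 1.0751

Verification:
H(X) - H(X|Y) = 1.0889 - 1.0751 = 0.0138
H(Y) - H(Y|X) = 1.0889 - 1.0751 = 0.0138
H(X) + H(Y) - H(X,Y) = 1.0889 + 1.0889 - 2.1640 = 0.0138

All forms give I(X;Y) = 0.0138 nats. ✓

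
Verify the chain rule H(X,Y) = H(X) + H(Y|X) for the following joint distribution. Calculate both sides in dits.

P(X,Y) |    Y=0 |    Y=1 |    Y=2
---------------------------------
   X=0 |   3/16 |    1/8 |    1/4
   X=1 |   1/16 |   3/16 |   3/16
H(X,Y) = 0.7476, H(X) = 0.2976, H(Y|X) = 0.4500 (all in dits)

Chain rule: H(X,Y) = H(X) + H(Y|X)

Left side — joint entropy directly:
H(X,Y) = -Σ p(x,y) log p(x,y) = 0.7476 dits

Right side — compute H(Y|X) from the conditional distributions:
P(X) = (9/16, 7/16), so H(X) = 0.2976 dits
H(Y|X) = Σ_x P(X=x) · H(Y|X=x):
  P(Y|X=0) = (1/3, 2/9, 4/9), H(Y|X=0) = 0.4607, weight P(X=0) = 9/16
  P(Y|X=1) = (1/7, 3/7, 3/7), H(Y|X=1) = 0.4361, weight P(X=1) = 7/16
H(Y|X) = 0.4500 dits

H(X) + H(Y|X) = 0.2976 + 0.4500 = 0.7476 dits

Both sides equal 0.7476 dits. ✓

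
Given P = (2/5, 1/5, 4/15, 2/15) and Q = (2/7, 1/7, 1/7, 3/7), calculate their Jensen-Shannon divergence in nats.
0.0575 nats

Jensen-Shannon divergence is:
JSD(P||Q) = 0.5 × D_KL(P||M) + 0.5 × D_KL(Q||M)
where M = 0.5 × (P + Q) is the mixture distribution.

M = 0.5 × (2/5, 1/5, 4/15, 2/15) + 0.5 × (2/7, 1/7, 1/7, 3/7) = (12/35, 6/35, 0.204762, 0.280952)

D_KL(P||M) = 0.0636 nats
D_KL(Q||M) = 0.0514 nats

JSD(P||Q) = 0.5 × 0.0636 + 0.5 × 0.0514 = 0.0575 nats

Unlike KL divergence, JSD is symmetric and bounded: 0 ≤ JSD ≤ log(2).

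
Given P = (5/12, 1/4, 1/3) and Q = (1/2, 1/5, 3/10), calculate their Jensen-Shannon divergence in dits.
0.0016 dits

Jensen-Shannon divergence is:
JSD(P||Q) = 0.5 × D_KL(P||M) + 0.5 × D_KL(Q||M)
where M = 0.5 × (P + Q) is the mixture distribution.

M = 0.5 × (5/12, 1/4, 1/3) + 0.5 × (1/2, 1/5, 3/10) = (11/24, 9/40, 0.316667)

D_KL(P||M) = 0.0016 dits
D_KL(Q||M) = 0.0016 dits

JSD(P||Q) = 0.5 × 0.0016 + 0.5 × 0.0016 = 0.0016 dits

Unlike KL divergence, JSD is symmetric and bounded: 0 ≤ JSD ≤ log(2).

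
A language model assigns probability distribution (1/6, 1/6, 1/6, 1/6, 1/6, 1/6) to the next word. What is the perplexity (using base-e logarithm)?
6.0000

Perplexity is e^H (or exp(H) for natural log).

First, H = -Σ p log p = 1.7918 nats
Perplexity = e^1.7918 = 6.0000

Interpretation: The model's uncertainty is equivalent to choosing uniformly among 6.0 options.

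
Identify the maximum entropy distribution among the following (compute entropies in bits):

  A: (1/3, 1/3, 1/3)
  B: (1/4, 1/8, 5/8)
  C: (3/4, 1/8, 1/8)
A

For a discrete distribution over n outcomes, entropy is maximized by the uniform distribution.

Computing entropies:
H(A) = 1.5850 bits
H(B) = 1.2988 bits
H(C) = 1.0613 bits

The uniform distribution (where all probabilities equal 1/3) achieves the maximum entropy of log_2(3) = 1.5850 bits.

Distribution A has the highest entropy.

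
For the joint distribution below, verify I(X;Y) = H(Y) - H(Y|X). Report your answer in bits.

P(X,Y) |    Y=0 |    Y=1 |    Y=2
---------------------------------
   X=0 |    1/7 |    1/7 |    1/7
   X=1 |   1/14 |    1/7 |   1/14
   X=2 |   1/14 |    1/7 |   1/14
I(X;Y) = 0.0202 bits

Mutual information has multiple equivalent forms:
- I(X;Y) = H(X) - H(X|Y)
- I(X;Y) = H(Y) - H(Y|X)
- I(X;Y) = H(X) + H(Y) - H(X,Y)

Computing all quantities:
H(X) = 1.5567, H(Y) = 1.5567, H(X,Y) = 3.0931
H(X|Y) = 1.5364, H(Y|X) = 1.5364

Verification:
H(X) - H(X|Y) = 1.5567 - 1.5364 = 0.0202
H(Y) - H(Y|X) = 1.5567 - 1.5364 = 0.0202
H(X) + H(Y) - H(X,Y) = 1.5567 + 1.5567 - 3.0931 = 0.0202

All forms give I(X;Y) = 0.0202 bits. ✓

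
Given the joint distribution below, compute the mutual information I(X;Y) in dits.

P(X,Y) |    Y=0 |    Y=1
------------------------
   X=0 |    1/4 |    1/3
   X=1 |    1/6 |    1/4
0.0002 dits

Mutual information: I(X;Y) = H(X) + H(Y) - H(X,Y)

Marginals:
P(X) = (7/12, 5/12), H(X) = 0.2950 dits
P(Y) = (5/12, 7/12), H(Y) = 0.2950 dits

Joint entropy: H(X,Y) = 0.5898 dits

I(X;Y) = 0.2950 + 0.2950 - 0.5898 = 0.0002 dits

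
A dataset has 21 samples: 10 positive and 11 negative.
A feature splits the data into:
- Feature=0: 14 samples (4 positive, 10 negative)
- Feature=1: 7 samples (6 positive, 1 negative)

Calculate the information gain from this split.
0.2257 bits

Information Gain = H(Y) - H(Y|Feature)

Before split:
P(positive) = 10/21 = 0.4762
H(Y) = 0.9984 bits

After split:
Feature=0: H = 0.8631 bits (weight = 14/21)
Feature=1: H = 0.5917 bits (weight = 7/21)
H(Y|Feature) = (14/21)×0.8631 + (7/21)×0.5917 = 0.7726 bits

Information Gain = 0.9984 - 0.7726 = 0.2257 bits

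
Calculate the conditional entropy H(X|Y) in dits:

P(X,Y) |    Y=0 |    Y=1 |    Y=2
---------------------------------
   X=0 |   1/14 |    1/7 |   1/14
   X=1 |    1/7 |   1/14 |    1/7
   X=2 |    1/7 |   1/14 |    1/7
0.4563 dits

Using the chain rule: H(X|Y) = H(X,Y) - H(Y)

First, compute H(X,Y) = 0.9311 dits

Marginal P(Y) = (5/14, 2/7, 5/14)
H(Y) = 0.4748 dits

H(X|Y) = H(X,Y) - H(Y) = 0.9311 - 0.4748 = 0.4563 dits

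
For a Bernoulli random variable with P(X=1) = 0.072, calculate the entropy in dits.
0.1124 dits

The binary entropy function is:
H(p) = -p log(p) - (1-p) log(1-p)

H(0.072) = -0.072 × log_10(0.072) - 0.928 × log_10(0.928)
H(0.072) = 0.1124 dits

Note: Binary entropy is maximized at p=0.5 (H=1 bit) and minimized at p=0 or p=1 (H=0).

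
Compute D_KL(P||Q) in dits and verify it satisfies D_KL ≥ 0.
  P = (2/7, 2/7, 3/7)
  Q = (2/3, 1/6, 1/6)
0.1375 dits

KL divergence satisfies the Gibbs inequality: D_KL(P||Q) ≥ 0 for all distributions P, Q.

D_KL(P||Q) = Σ p(x) log(p(x)/q(x))
Term by term:
  x=0: 2/7 × log_10[(2/7)/(2/3)] = -0.1051
  x=1: 2/7 × log_10[(2/7)/(1/6)] = 0.0669
  x=2: 3/7 × log_10[(3/7)/(1/6)] = 0.1758
D_KL(P||Q) = 0.1375 dits

D_KL(P||Q) = 0.1375 ≥ 0 ✓

This non-negativity is a fundamental property: relative entropy cannot be negative because it measures how different Q is from P.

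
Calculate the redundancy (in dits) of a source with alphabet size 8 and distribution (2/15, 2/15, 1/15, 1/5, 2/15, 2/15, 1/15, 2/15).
0.0231 dits

Redundancy measures how far a source is from maximum entropy:
R = H_max - H(X)

Maximum entropy for 8 symbols: H_max = log_10(8) = 0.9031 dits
Actual entropy: H(X) = 0.8800 dits
Redundancy: R = 0.9031 - 0.8800 = 0.0231 dits

This redundancy represents potential for compression: the source could be compressed by 0.0231 dits per symbol.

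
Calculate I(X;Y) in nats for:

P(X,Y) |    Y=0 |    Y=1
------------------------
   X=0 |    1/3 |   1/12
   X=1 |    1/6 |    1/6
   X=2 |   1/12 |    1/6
0.0805 nats

Mutual information: I(X;Y) = H(X) + H(Y) - H(X,Y)

Marginals:
P(X) = (5/12, 1/3, 1/4), H(X) = 1.0776 nats
P(Y) = (7/12, 5/12), H(Y) = 0.6792 nats

Joint entropy: H(X,Y) = 1.6762 nats

I(X;Y) = 1.0776 + 0.6792 - 1.6762 = 0.0805 nats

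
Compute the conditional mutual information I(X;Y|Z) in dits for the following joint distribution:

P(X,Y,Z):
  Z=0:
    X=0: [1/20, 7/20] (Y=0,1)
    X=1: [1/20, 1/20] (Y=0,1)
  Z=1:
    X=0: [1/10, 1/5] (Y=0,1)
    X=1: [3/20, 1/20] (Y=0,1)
0.0318 dits

Conditional mutual information: I(X;Y|Z) = H(X|Z) + H(Y|Z) - H(X,Y|Z)

H(Z) = 0.3010
H(X,Z) = 0.5558 → H(X|Z) = 0.2548
H(Y,Z) = 0.5602 → H(Y|Z) = 0.2592
H(X,Y,Z) = 0.7832 → H(X,Y|Z) = 0.4821

I(X;Y|Z) = 0.2548 + 0.2592 - 0.4821 = 0.0318 dits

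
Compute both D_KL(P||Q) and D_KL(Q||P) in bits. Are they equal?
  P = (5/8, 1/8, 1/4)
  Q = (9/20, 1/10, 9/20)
D_KL(P||Q) = 0.1244, D_KL(Q||P) = 0.1361

KL divergence is not symmetric: D_KL(P||Q) ≠ D_KL(Q||P) in general.

D_KL(P||Q) = 0.1244 bits
D_KL(Q||P) = 0.1361 bits

No, they are not equal!

This asymmetry is why KL divergence is not a true distance metric.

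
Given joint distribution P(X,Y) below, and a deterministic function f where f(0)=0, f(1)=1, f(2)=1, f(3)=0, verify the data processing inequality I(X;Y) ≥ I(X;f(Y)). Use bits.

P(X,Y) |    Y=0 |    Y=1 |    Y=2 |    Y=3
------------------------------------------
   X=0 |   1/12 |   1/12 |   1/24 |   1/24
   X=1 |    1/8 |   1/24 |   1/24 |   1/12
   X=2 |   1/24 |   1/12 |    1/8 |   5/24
I(X;Y) = 0.1339, I(X;f(Y)) = 0.0225, inequality holds: 0.1339 ≥ 0.0225

Data Processing Inequality: For any Markov chain X → Y → Z, we have I(X;Y) ≥ I(X;Z).

Here Z = f(Y) is a deterministic function of Y, forming X → Y → Z.

Original I(X;Y) = 0.1339 bits

After applying f:
P(X,Z) where Z=f(Y):
- P(X,Z=0) = P(X,Y=0) + P(X,Y=3)
- P(X,Z=1) = P(X,Y=1) + P(X,Y=2)

I(X;Z) = I(X;f(Y)) = 0.0225 bits

Verification: 0.1339 ≥ 0.0225 ✓

Information cannot be created by processing; the function f can only lose information about X.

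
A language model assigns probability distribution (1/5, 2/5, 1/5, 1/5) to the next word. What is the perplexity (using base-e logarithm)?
3.7893

Perplexity is e^H (or exp(H) for natural log).

First, H = -Σ p log p = 1.3322 nats
Perplexity = e^1.3322 = 3.7893

Interpretation: The model's uncertainty is equivalent to choosing uniformly among 3.8 options.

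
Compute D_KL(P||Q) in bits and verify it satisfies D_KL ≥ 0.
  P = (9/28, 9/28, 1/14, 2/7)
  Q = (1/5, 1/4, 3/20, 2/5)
0.1214 bits

KL divergence satisfies the Gibbs inequality: D_KL(P||Q) ≥ 0 for all distributions P, Q.

D_KL(P||Q) = Σ p(x) log(p(x)/q(x))
Term by term:
  x=0: 9/28 × log_2[(9/28)/(1/5)] = 0.2200
  x=1: 9/28 × log_2[(9/28)/(1/4)] = 0.1165
  x=2: 1/14 × log_2[(1/14)/(3/20)] = -0.0765
  x=3: 2/7 × log_2[(2/7)/(2/5)] = -0.1387
D_KL(P||Q) = 0.1214 bits

D_KL(P||Q) = 0.1214 ≥ 0 ✓

This non-negativity is a fundamental property: relative entropy cannot be negative because it measures how different Q is from P.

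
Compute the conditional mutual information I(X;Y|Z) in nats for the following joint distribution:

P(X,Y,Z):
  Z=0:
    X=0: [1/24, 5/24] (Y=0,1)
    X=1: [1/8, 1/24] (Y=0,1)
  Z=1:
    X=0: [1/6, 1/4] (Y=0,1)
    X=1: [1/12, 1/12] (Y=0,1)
0.0765 nats

Conditional mutual information: I(X;Y|Z) = H(X|Z) + H(Y|Z) - H(X,Y|Z)

H(Z) = 0.6792
H(X,Z) = 1.3086 → H(X|Z) = 0.6294
H(Y,Z) = 1.3580 → H(Y|Z) = 0.6788
H(X,Y,Z) = 1.9109 → H(X,Y|Z) = 1.2317

I(X;Y|Z) = 0.6294 + 0.6788 - 1.2317 = 0.0765 nats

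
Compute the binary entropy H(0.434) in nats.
0.6844 nats

The binary entropy function is:
H(p) = -p log(p) - (1-p) log(1-p)

H(0.434) = -0.434 × log_e(0.434) - 0.566 × log_e(0.566)
H(0.434) = 0.6844 nats

Note: Binary entropy is maximized at p=0.5 (H=1 bit) and minimized at p=0 or p=1 (H=0).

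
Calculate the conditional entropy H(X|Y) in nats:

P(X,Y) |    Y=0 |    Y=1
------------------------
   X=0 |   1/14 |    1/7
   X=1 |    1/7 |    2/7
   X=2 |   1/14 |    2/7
1.0506 nats

Using the chain rule: H(X|Y) = H(X,Y) - H(Y)

First, compute H(X,Y) = 1.6488 nats

Marginal P(Y) = (2/7, 5/7)
H(Y) = 0.5983 nats

H(X|Y) = H(X,Y) - H(Y) = 1.6488 - 0.5983 = 1.0506 nats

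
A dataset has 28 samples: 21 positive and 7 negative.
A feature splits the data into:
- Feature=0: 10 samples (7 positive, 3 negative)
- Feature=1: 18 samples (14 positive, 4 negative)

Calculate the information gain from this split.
0.0053 bits

Information Gain = H(Y) - H(Y|Feature)

Before split:
P(positive) = 21/28 = 0.7500
H(Y) = 0.8113 bits

After split:
Feature=0: H = 0.8813 bits (weight = 10/28)
Feature=1: H = 0.7642 bits (weight = 18/28)
H(Y|Feature) = (10/28)×0.8813 + (18/28)×0.7642 = 0.8060 bits

Information Gain = 0.8113 - 0.8060 = 0.0053 bits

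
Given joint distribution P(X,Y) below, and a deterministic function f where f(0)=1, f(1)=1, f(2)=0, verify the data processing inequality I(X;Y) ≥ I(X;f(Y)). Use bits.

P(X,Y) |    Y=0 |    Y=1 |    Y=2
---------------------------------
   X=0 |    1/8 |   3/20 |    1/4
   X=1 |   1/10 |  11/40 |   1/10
I(X;Y) = 0.0750, I(X;f(Y)) = 0.0572, inequality holds: 0.0750 ≥ 0.0572

Data Processing Inequality: For any Markov chain X → Y → Z, we have I(X;Y) ≥ I(X;Z).

Here Z = f(Y) is a deterministic function of Y, forming X → Y → Z.

Original I(X;Y) = 0.0750 bits

After applying f:
P(X,Z) where Z=f(Y):
- P(X,Z=0) = P(X,Y=2)
- P(X,Z=1) = P(X,Y=0) + P(X,Y=1)

I(X;Z) = I(X;f(Y)) = 0.0572 bits

Verification: 0.0750 ≥ 0.0572 ✓

Information cannot be created by processing; the function f can only lose information about X.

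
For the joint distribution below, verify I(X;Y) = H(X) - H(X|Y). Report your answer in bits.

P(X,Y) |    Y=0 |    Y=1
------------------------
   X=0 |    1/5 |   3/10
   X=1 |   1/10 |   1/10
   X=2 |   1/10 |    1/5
I(X;Y) = 0.0100 bits

Mutual information has multiple equivalent forms:
- I(X;Y) = H(X) - H(X|Y)
- I(X;Y) = H(Y) - H(Y|X)
- I(X;Y) = H(X) + H(Y) - H(X,Y)

Computing all quantities:
H(X) = 1.4855, H(Y) = 0.9710, H(X,Y) = 2.4464
H(X|Y) = 1.4755, H(Y|X) = 0.9610

Verification:
H(X) - H(X|Y) = 1.4855 - 1.4755 = 0.0100
H(Y) - H(Y|X) = 0.9710 - 0.9610 = 0.0100
H(X) + H(Y) - H(X,Y) = 1.4855 + 0.9710 - 2.4464 = 0.0100

All forms give I(X;Y) = 0.0100 bits. ✓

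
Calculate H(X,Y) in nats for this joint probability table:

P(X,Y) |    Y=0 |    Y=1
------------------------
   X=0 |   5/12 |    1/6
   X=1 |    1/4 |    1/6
1.3086 nats

Joint entropy is H(X,Y) = -Σ_{x,y} p(x,y) log p(x,y).

Summing over all non-zero entries:
H(X,Y) = -[5/12·log_e(5/12) + 1/6·log_e(1/6) + 1/4·log_e(1/4) + 1/6·log_e(1/6)]
H(X,Y) = 1.3086 nats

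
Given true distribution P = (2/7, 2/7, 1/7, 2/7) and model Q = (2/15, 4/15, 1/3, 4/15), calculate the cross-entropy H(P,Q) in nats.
1.4879 nats

Cross-entropy: H(P,Q) = -Σ p(x) log q(x)

Alternatively: H(P,Q) = H(P) + D_KL(P||Q)
H(P) = 1.3518 nats
D_KL(P||Q) = 0.1361 nats

H(P,Q) = 1.3518 + 0.1361 = 1.4879 nats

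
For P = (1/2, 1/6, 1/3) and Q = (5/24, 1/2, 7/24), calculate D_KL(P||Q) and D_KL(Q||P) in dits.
D_KL(P||Q) = 0.1299, D_KL(Q||P) = 0.1424

KL divergence is not symmetric: D_KL(P||Q) ≠ D_KL(Q||P) in general.

D_KL(P||Q) = 0.1299 dits
D_KL(Q||P) = 0.1424 dits

No, they are not equal!

This asymmetry is why KL divergence is not a true distance metric.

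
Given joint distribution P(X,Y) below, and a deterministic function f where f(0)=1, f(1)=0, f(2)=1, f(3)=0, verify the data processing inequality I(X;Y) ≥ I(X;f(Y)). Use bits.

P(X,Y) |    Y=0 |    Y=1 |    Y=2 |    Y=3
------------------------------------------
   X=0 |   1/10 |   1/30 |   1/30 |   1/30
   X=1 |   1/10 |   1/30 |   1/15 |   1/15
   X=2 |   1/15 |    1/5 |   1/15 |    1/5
I(X;Y) = 0.1362, I(X;f(Y)) = 0.1163, inequality holds: 0.1362 ≥ 0.1163

Data Processing Inequality: For any Markov chain X → Y → Z, we have I(X;Y) ≥ I(X;Z).

Here Z = f(Y) is a deterministic function of Y, forming X → Y → Z.

Original I(X;Y) = 0.1362 bits

After applying f:
P(X,Z) where Z=f(Y):
- P(X,Z=0) = P(X,Y=1) + P(X,Y=3)
- P(X,Z=1) = P(X,Y=0) + P(X,Y=2)

I(X;Z) = I(X;f(Y)) = 0.1163 bits

Verification: 0.1362 ≥ 0.1163 ✓

Information cannot be created by processing; the function f can only lose information about X.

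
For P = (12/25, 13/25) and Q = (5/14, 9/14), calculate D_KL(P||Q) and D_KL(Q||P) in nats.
D_KL(P||Q) = 0.0316, D_KL(Q||P) = 0.0308

KL divergence is not symmetric: D_KL(P||Q) ≠ D_KL(Q||P) in general.

D_KL(P||Q) = 0.0316 nats
D_KL(Q||P) = 0.0308 nats

No, they are not equal!

This asymmetry is why KL divergence is not a true distance metric.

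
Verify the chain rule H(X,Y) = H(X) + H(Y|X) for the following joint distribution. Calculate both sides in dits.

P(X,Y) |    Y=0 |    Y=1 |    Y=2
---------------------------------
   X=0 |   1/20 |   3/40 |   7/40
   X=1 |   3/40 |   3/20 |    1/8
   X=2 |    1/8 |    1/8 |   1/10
H(X,Y) = 0.9285, H(X) = 0.4760, H(Y|X) = 0.4525 (all in dits)

Chain rule: H(X,Y) = H(X) + H(Y|X)

Left side — joint entropy directly:
H(X,Y) = -Σ p(x,y) log p(x,y) = 0.9285 dits

Right side — compute H(Y|X) from the conditional distributions:
P(X) = (3/10, 7/20, 7/20), so H(X) = 0.4760 dits
H(Y|X) = Σ_x P(X=x) · H(Y|X=x):
  P(Y|X=0) = (1/6, 1/4, 7/12), H(Y|X=0) = 0.4168, weight P(X=0) = 3/10
  P(Y|X=1) = (3/14, 3/7, 5/14), H(Y|X=1) = 0.4608, weight P(X=1) = 7/20
  P(Y|X=2) = (5/14, 5/14, 2/7), H(Y|X=2) = 0.4748, weight P(X=2) = 7/20
H(Y|X) = 0.4525 dits

H(X) + H(Y|X) = 0.4760 + 0.4525 = 0.9285 dits

Both sides equal 0.9285 dits. ✓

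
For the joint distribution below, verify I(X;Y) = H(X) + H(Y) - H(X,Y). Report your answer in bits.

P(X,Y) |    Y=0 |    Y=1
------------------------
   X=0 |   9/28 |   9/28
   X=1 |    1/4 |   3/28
I(X;Y) = 0.0276 bits

Mutual information has multiple equivalent forms:
- I(X;Y) = H(X) - H(X|Y)
- I(X;Y) = H(Y) - H(Y|X)
- I(X;Y) = H(X) + H(Y) - H(X,Y)

Computing all quantities:
H(X) = 0.9403, H(Y) = 0.9852, H(X,Y) = 1.8979
H(X|Y) = 0.9127, H(Y|X) = 0.9576

Verification:
H(X) - H(X|Y) = 0.9403 - 0.9127 = 0.0276
H(Y) - H(Y|X) = 0.9852 - 0.9576 = 0.0276
H(X) + H(Y) - H(X,Y) = 0.9403 + 0.9852 - 1.8979 = 0.0276

All forms give I(X;Y) = 0.0276 bits. ✓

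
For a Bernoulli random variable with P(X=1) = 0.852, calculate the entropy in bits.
0.6048 bits

The binary entropy function is:
H(p) = -p log(p) - (1-p) log(1-p)

H(0.852) = -0.852 × log_2(0.852) - 0.148 × log_2(0.148)
H(0.852) = 0.6048 bits

Note: Binary entropy is maximized at p=0.5 (H=1 bit) and minimized at p=0 or p=1 (H=0).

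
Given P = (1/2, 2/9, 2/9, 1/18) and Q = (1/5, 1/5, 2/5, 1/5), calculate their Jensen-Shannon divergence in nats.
0.0680 nats

Jensen-Shannon divergence is:
JSD(P||Q) = 0.5 × D_KL(P||M) + 0.5 × D_KL(Q||M)
where M = 0.5 × (P + Q) is the mixture distribution.

M = 0.5 × (1/2, 2/9, 2/9, 1/18) + 0.5 × (1/5, 1/5, 2/5, 1/5) = (7/20, 0.211111, 0.311111, 0.127778)

D_KL(P||M) = 0.0687 nats
D_KL(Q||M) = 0.0674 nats

JSD(P||Q) = 0.5 × 0.0687 + 0.5 × 0.0674 = 0.0680 nats

Unlike KL divergence, JSD is symmetric and bounded: 0 ≤ JSD ≤ log(2).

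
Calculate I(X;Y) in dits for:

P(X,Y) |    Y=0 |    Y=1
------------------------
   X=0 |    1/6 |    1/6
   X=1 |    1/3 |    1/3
0.0000 dits

Mutual information: I(X;Y) = H(X) + H(Y) - H(X,Y)

Marginals:
P(X) = (1/3, 2/3), H(X) = 0.2764 dits
P(Y) = (1/2, 1/2), H(Y) = 0.3010 dits

Joint entropy: H(X,Y) = 0.5775 dits

I(X;Y) = 0.2764 + 0.3010 - 0.5775 = 0.0000 dits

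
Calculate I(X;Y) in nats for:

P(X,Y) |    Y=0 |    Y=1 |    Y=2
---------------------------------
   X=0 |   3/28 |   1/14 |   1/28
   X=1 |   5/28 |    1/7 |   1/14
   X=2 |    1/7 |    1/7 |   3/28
0.0089 nats

Mutual information: I(X;Y) = H(X) + H(Y) - H(X,Y)

Marginals:
P(X) = (3/14, 11/28, 11/28), H(X) = 1.0642 nats
P(Y) = (3/7, 5/14, 3/14), H(Y) = 1.0609 nats

Joint entropy: H(X,Y) = 2.1162 nats

I(X;Y) = 1.0642 + 1.0609 - 2.1162 = 0.0089 nats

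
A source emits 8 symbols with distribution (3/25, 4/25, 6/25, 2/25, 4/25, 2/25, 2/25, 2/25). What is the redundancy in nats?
0.0878 nats

Redundancy measures how far a source is from maximum entropy:
R = H_max - H(X)

Maximum entropy for 8 symbols: H_max = log_e(8) = 2.0794 nats
Actual entropy: H(X) = 1.9916 nats
Redundancy: R = 2.0794 - 1.9916 = 0.0878 nats

This redundancy represents potential for compression: the source could be compressed by 0.0878 nats per symbol.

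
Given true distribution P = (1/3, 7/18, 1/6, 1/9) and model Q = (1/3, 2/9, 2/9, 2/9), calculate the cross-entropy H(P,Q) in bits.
1.9749 bits

Cross-entropy: H(P,Q) = -Σ p(x) log q(x)

Alternatively: H(P,Q) = H(P) + D_KL(P||Q)
H(P) = 1.8413 bits
D_KL(P||Q) = 0.1337 bits

H(P,Q) = 1.8413 + 0.1337 = 1.9749 bits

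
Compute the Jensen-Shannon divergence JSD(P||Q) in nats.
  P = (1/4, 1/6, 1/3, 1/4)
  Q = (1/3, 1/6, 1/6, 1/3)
0.0201 nats

Jensen-Shannon divergence is:
JSD(P||Q) = 0.5 × D_KL(P||M) + 0.5 × D_KL(Q||M)
where M = 0.5 × (P + Q) is the mixture distribution.

M = 0.5 × (1/4, 1/6, 1/3, 1/4) + 0.5 × (1/3, 1/6, 1/6, 1/3) = (7/24, 1/6, 1/4, 7/24)

D_KL(P||M) = 0.0188 nats
D_KL(Q||M) = 0.0214 nats

JSD(P||Q) = 0.5 × 0.0188 + 0.5 × 0.0214 = 0.0201 nats

Unlike KL divergence, JSD is symmetric and bounded: 0 ≤ JSD ≤ log(2).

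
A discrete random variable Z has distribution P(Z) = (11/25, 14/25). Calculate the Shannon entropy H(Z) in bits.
0.9896 bits

Shannon entropy is H(X) = -Σ p(x) log p(x).

For P = (11/25, 14/25):
H = -11/25 × log_2(11/25) -14/25 × log_2(14/25)
H = 0.9896 bits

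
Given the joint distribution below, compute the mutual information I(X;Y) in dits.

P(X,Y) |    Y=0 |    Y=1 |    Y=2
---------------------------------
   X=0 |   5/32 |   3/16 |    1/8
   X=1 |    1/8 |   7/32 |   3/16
0.0032 dits

Mutual information: I(X;Y) = H(X) + H(Y) - H(X,Y)

Marginals:
P(X) = (15/32, 17/32), H(X) = 0.3002 dits
P(Y) = (9/32, 13/32, 5/16), H(Y) = 0.4717 dits

Joint entropy: H(X,Y) = 0.7687 dits

I(X;Y) = 0.3002 + 0.4717 - 0.7687 = 0.0032 dits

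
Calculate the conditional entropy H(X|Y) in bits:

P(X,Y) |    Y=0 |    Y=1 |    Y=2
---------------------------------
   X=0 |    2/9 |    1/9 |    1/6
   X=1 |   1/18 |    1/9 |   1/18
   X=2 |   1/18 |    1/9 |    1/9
1.4319 bits

Using the chain rule: H(X|Y) = H(X,Y) - H(Y)

First, compute H(X,Y) = 3.0169 bits

Marginal P(Y) = (1/3, 1/3, 1/3)
H(Y) = 1.5850 bits

H(X|Y) = H(X,Y) - H(Y) = 3.0169 - 1.5850 = 1.4319 bits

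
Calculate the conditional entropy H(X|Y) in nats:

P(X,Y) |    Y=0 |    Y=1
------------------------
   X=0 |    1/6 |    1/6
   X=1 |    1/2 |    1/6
0.6059 nats

Using the chain rule: H(X|Y) = H(X,Y) - H(Y)

First, compute H(X,Y) = 1.2425 nats

Marginal P(Y) = (2/3, 1/3)
H(Y) = 0.6365 nats

H(X|Y) = H(X,Y) - H(Y) = 1.2425 - 0.6365 = 0.6059 nats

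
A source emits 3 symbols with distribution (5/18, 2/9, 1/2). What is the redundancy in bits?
0.0894 bits

Redundancy measures how far a source is from maximum entropy:
R = H_max - H(X)

Maximum entropy for 3 symbols: H_max = log_2(3) = 1.5850 bits
Actual entropy: H(X) = 1.4955 bits
Redundancy: R = 1.5850 - 1.4955 = 0.0894 bits

This redundancy represents potential for compression: the source could be compressed by 0.0894 bits per symbol.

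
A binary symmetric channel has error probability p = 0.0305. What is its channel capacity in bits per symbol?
0.8031 bits

For a binary symmetric channel (BSC) with error probability p:
Capacity C = 1 - H(p) bits per symbol

where H(p) = -p log₂(p) - (1-p) log₂(1-p) is the binary entropy function.

H(0.0305) = 0.1969 bits
C = 1 - 0.1969 = 0.8031 bits per symbol

This means we can reliably transmit up to 0.8031 bits of information per channel use.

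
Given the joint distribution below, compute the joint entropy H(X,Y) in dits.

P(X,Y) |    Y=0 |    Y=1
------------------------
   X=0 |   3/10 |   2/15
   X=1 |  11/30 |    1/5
0.5731 dits

Joint entropy is H(X,Y) = -Σ_{x,y} p(x,y) log p(x,y).

Summing over all non-zero entries:
H(X,Y) = -[3/10·log_10(3/10) + 2/15·log_10(2/15) + 11/30·log_10(11/30) + 1/5·log_10(1/5)]
H(X,Y) = 0.5731 dits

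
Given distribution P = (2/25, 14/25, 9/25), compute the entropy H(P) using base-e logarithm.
0.8946 nats

Shannon entropy is H(X) = -Σ p(x) log p(x).

For P = (2/25, 14/25, 9/25):
H = -2/25 × log_e(2/25) -14/25 × log_e(14/25) -9/25 × log_e(9/25)
H = 0.8946 nats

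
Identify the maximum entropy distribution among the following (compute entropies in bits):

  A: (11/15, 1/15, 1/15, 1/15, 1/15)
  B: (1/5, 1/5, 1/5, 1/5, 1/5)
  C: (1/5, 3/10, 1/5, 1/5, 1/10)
B

For a discrete distribution over n outcomes, entropy is maximized by the uniform distribution.

Computing entropies:
H(A) = 1.3700 bits
H(B) = 2.3219 bits
H(C) = 2.2464 bits

The uniform distribution (where all probabilities equal 1/5) achieves the maximum entropy of log_2(5) = 2.3219 bits.

Distribution B has the highest entropy.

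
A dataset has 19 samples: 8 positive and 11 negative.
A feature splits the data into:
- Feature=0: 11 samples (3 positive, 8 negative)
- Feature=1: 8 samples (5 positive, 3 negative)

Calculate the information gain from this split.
0.0907 bits

Information Gain = H(Y) - H(Y|Feature)

Before split:
P(positive) = 8/19 = 0.4211
H(Y) = 0.9819 bits

After split:
Feature=0: H = 0.8454 bits (weight = 11/19)
Feature=1: H = 0.9544 bits (weight = 8/19)
H(Y|Feature) = (11/19)×0.8454 + (8/19)×0.9544 = 0.8913 bits

Information Gain = 0.9819 - 0.8913 = 0.0907 bits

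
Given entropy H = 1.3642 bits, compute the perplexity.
2.5743

Perplexity is 2^H (or exp(H) for natural log).

H = 1.3642 bits
Perplexity = 2^1.3642 = 2.5743

Interpretation: The model's uncertainty is equivalent to choosing uniformly among 2.6 options.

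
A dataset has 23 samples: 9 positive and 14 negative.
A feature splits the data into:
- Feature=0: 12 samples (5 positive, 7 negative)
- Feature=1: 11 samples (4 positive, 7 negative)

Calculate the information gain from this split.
0.0021 bits

Information Gain = H(Y) - H(Y|Feature)

Before split:
P(positive) = 9/23 = 0.3913
H(Y) = 0.9656 bits

After split:
Feature=0: H = 0.9799 bits (weight = 12/23)
Feature=1: H = 0.9457 bits (weight = 11/23)
H(Y|Feature) = (12/23)×0.9799 + (11/23)×0.9457 = 0.9635 bits

Information Gain = 0.9656 - 0.9635 = 0.0021 bits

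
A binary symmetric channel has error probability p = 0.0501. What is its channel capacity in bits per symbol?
0.7132 bits

For a binary symmetric channel (BSC) with error probability p:
Capacity C = 1 - H(p) bits per symbol

where H(p) = -p log₂(p) - (1-p) log₂(1-p) is the binary entropy function.

H(0.0501) = 0.2868 bits
C = 1 - 0.2868 = 0.7132 bits per symbol

This means we can reliably transmit up to 0.7132 bits of information per channel use.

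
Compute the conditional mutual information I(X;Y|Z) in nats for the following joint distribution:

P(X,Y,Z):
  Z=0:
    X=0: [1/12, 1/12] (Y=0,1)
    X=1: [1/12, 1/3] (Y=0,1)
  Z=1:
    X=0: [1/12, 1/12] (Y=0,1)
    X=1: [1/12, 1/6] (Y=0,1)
0.0307 nats

Conditional mutual information: I(X;Y|Z) = H(X|Z) + H(Y|Z) - H(X,Y|Z)

H(Z) = 0.6792
H(X,Z) = 1.3086 → H(X|Z) = 0.6294
H(Y,Z) = 1.3086 → H(Y|Z) = 0.6294
H(X,Y,Z) = 1.9073 → H(X,Y|Z) = 1.2281

I(X;Y|Z) = 0.6294 + 0.6294 - 1.2281 = 0.0307 nats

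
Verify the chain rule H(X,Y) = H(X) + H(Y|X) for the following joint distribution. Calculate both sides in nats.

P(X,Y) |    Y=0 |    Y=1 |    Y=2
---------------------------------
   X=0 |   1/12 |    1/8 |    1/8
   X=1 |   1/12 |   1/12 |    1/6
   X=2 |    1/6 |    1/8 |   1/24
H(X,Y) = 2.1307, H(X) = 1.0986, H(Y|X) = 1.0321 (all in nats)

Chain rule: H(X,Y) = H(X) + H(Y|X)

Left side — joint entropy directly:
H(X,Y) = -Σ p(x,y) log p(x,y) = 2.1307 nats

Right side — compute H(Y|X) from the conditional distributions:
P(X) = (1/3, 1/3, 1/3), so H(X) = 1.0986 nats
H(Y|X) = Σ_x P(X=x) · H(Y|X=x):
  P(Y|X=0) = (1/4, 3/8, 3/8), H(Y|X=0) = 1.0822, weight P(X=0) = 1/3
  P(Y|X=1) = (1/4, 1/4, 1/2), H(Y|X=1) = 1.0397, weight P(X=1) = 1/3
  P(Y|X=2) = (1/2, 3/8, 1/8), H(Y|X=2) = 0.9743, weight P(X=2) = 1/3
H(Y|X) = 1.0321 nats

H(X) + H(Y|X) = 1.0986 + 1.0321 = 2.1307 nats

Both sides equal 2.1307 nats. ✓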